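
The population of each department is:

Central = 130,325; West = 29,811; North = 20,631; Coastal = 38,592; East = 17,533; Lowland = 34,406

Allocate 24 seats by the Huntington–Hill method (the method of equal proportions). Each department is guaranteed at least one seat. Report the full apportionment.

Central 11, West 3, North 2, Coastal 3, East 2, Lowland 3

With divisor 11757: modified quotas Central 11.085, West 2.536, North 1.755, Coastal 3.282, East 1.491, Lowland 2.926.
Geometric-mean thresholds: Central √(11·12)=11.489, West √(2·3)=2.449, North √(1·2)=1.414, Coastal √(3·4)=3.464, East √(1·2)=1.414, Lowland √(2·3)=2.449.
Each quota rounded against its threshold gives Central 11, West 3, North 2, Coastal 3, East 2, Lowland 3 (total 24).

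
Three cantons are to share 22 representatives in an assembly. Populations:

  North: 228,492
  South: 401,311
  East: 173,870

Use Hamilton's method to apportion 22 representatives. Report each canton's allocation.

Total 803673; standard divisor 803673/22 ≈ 36530.591.
Standard quotas: North 6.2548, South 10.9856, East 4.7596.
Lower quotas: North 6, South 10, East 4 (sum 20, leaving 2 seats).
Remainders in descending order: South 0.9856, East 0.7596, North 0.2548.
The surplus seats go to South, East.

North=6; South=11; East=5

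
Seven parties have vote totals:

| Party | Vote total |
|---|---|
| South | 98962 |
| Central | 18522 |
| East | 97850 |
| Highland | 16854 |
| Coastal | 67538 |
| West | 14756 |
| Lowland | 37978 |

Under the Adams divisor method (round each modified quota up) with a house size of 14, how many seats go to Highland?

1

Standard divisor 352460/14 ≈ 25175.714; standard quotas: South 3.931, Central 0.736, East 3.887, Highland 0.669, Coastal 2.683, West 0.586, Lowland 1.509.
Rounding up gives 4, 1, 4, 1, 3, 1, 2 = 16 seats, so the divisor must be adjusted.
With modified divisor 33400: modified quotas South 2.963, Central 0.555, East 2.930, Highland 0.505, Coastal 2.022, West 0.442, Lowland 1.137.
Rounding up: South 3, Central 1, East 3, Highland 1, Coastal 3, West 1, Lowland 2 (total 14).
Highland receives 1.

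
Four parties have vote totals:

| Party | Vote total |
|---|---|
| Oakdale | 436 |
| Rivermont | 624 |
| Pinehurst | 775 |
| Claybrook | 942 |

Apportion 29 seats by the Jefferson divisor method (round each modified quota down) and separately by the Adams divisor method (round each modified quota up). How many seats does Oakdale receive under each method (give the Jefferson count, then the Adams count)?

4 and 5

Jefferson: Oakdale 4, Rivermont 7, Pinehurst 8, Claybrook 10.
Adams: Oakdale 5, Rivermont 6, Pinehurst 8, Claybrook 10.
Oakdale gets 4 under Jefferson and 5 under Adams.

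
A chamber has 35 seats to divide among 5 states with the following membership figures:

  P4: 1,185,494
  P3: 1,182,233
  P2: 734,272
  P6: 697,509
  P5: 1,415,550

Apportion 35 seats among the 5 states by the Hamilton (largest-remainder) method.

Total 5215058; standard divisor 5215058/35 ≈ 149001.657.
Standard quotas: P4 7.9562, P3 7.9344, P2 4.9279, P6 4.6812, P5 9.5002.
Lower quotas: P4 7, P3 7, P2 4, P6 4, P5 9 (sum 31, leaving 4 seats).
Remainders in descending order: P4 0.9562, P3 0.9344, P2 0.9279, P6 0.6812, P5 0.5002.
The surplus seats go to P4, P3, P2, P6.

P4=8, P3=8, P2=5, P6=5, P5=9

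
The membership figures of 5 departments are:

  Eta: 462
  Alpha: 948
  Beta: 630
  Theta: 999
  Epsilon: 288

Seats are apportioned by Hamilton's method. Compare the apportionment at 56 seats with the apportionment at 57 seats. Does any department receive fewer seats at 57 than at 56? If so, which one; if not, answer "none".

At 56 seats: Eta 8, Alpha 16, Beta 10, Theta 17, Epsilon 5.
At 57 seats: Eta 8, Alpha 16, Beta 11, Theta 17, Epsilon 5.
No department's allocation decreased.

none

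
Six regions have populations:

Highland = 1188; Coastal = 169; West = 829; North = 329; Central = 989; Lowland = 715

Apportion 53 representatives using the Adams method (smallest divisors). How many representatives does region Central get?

12

Standard divisor 4219/53 ≈ 79.604; standard quotas: Highland 14.924, Coastal 2.123, West 10.414, North 4.133, Central 12.424, Lowland 8.982.
Rounding up gives 15, 3, 11, 5, 13, 9 = 56 seats, so the divisor must be adjusted.
With modified divisor 83.38: modified quotas Highland 14.248, Coastal 2.027, West 9.942, North 3.946, Central 11.861, Lowland 8.575.
Rounding up: Highland 15, Coastal 3, West 10, North 4, Central 12, Lowland 9 (total 53).
Central receives 12.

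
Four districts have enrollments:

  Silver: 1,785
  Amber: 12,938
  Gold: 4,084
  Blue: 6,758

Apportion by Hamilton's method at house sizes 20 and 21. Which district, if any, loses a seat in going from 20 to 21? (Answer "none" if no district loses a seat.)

At 20 seats: Silver 2, Amber 10, Gold 3, Blue 5.
At 21 seats: Silver 1, Amber 11, Gold 3, Blue 6.
Silver drops from 2 to 1.

Silver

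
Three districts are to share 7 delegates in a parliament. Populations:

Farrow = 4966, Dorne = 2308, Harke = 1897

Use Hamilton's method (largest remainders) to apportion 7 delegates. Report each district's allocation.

Standard divisor: 9171 ÷ 7 ≈ 1310.143.
Standard quotas: Farrow 3.790, Dorne 1.762, Harke 1.448.
Lower quotas: Farrow 3, Dorne 1, Harke 1 (sum 5, leaving 2 seats).
Remainders in descending order: Farrow 0.790, Dorne 0.762, Harke 0.448.
Largest remainders: Farrow, Dorne receive the extra seats.

Farrow=4, Dorne=2, Harke=1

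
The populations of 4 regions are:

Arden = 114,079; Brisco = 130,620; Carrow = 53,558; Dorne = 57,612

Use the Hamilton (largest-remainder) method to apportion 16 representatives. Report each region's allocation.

Total 355869; standard divisor 355869/16 ≈ 22241.812.
Standard quotas: Arden 5.1290, Brisco 5.8727, Carrow 2.4080, Dorne 2.5903.
Lower quotas: Arden 5, Brisco 5, Carrow 2, Dorne 2 (sum 14, leaving 2 seats).
Remainders in descending order: Brisco 0.8727, Dorne 0.5903, Carrow 0.4080, Arden 0.1290.
The surplus seats go to Brisco, Dorne.

Arden: 5, Brisco: 6, Carrow: 2, Dorne: 3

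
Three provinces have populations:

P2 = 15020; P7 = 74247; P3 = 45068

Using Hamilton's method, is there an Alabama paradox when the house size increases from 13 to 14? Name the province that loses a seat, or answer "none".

At 13 seats: P2 2, P7 7, P3 4.
At 14 seats: P2 1, P7 8, P3 5.
P2 drops from 2 to 1.

P2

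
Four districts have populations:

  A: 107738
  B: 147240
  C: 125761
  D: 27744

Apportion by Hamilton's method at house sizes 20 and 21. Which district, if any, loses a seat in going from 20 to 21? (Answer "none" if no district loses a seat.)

At 20 seats: A 5, B 7, C 6, D 2.
At 21 seats: A 6, B 8, C 6, D 1.
D drops from 2 to 1.

D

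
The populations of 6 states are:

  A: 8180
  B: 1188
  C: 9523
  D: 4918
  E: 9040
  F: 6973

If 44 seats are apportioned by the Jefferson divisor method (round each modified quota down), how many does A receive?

9

Standard divisor 39822/44 ≈ 905.045; standard quotas: A 9.038, B 1.313, C 10.522, D 5.434, E 9.988, F 7.705.
Rounding down gives 9, 1, 10, 5, 9, 7 = 41 seats, so the divisor must be adjusted.
With modified divisor 840: modified quotas A 9.738, B 1.414, C 11.337, D 5.855, E 10.762, F 8.301.
Rounding down: A 9, B 1, C 11, D 5, E 10, F 8 (total 44).
A receives 9.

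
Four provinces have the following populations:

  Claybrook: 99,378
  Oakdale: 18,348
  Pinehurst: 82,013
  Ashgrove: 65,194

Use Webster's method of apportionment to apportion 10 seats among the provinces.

Claybrook 4, Oakdale 1, Pinehurst 3, Ashgrove 2

Standard divisor 264933/10 ≈ 26493.3; standard quotas: Claybrook 3.751, Oakdale 0.693, Pinehurst 3.096, Ashgrove 2.461.
Rounding to the nearest integer gives Claybrook 4, Oakdale 1, Pinehurst 3, Ashgrove 2 — total 10, matching the house size, so no adjustment is needed.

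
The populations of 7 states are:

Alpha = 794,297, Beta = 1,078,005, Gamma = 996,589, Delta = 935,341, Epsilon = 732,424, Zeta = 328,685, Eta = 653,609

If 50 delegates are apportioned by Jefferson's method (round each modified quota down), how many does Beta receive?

10

Standard divisor 5518950/50 ≈ 110379; standard quotas: Alpha 7.196, Beta 9.766, Gamma 9.029, Delta 8.474, Epsilon 6.636, Zeta 2.978, Eta 5.921.
Rounding down gives 7, 9, 9, 8, 6, 2, 5 = 46 seats, so the divisor must be adjusted.
With modified divisor 104300: modified quotas Alpha 7.616, Beta 10.336, Gamma 9.555, Delta 8.968, Epsilon 7.022, Zeta 3.151, Eta 6.267.
Rounding down: Alpha 7, Beta 10, Gamma 9, Delta 8, Epsilon 7, Zeta 3, Eta 6 (total 50).
Beta receives 10.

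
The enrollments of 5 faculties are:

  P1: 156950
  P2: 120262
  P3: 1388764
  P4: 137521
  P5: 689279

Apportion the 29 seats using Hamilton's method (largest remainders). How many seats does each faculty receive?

P1=2; P2=1; P3=16; P4=2; P5=8

Total 2492776; standard divisor 2492776/29 ≈ 85957.793.
Standard quotas: P1 1.8259, P2 1.3991, P3 16.1563, P4 1.5999, P5 8.0188.
Lower quotas: P1 1, P2 1, P3 16, P4 1, P5 8 (sum 27, leaving 2 seats).
Remainders in descending order: P1 0.8259, P4 0.5999, P2 0.3991, P3 0.1563, P5 0.0188.
The surplus seats go to P1, P4.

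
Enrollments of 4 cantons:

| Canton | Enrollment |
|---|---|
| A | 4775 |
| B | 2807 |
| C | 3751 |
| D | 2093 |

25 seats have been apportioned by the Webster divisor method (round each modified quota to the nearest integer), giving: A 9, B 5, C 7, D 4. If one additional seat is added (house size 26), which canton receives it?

B

Priority for the next seat is population ÷ (current seats + 0.5).
Priorities: A 502.632, B 510.364, C 500.133, D 465.111.
Highest priority: B.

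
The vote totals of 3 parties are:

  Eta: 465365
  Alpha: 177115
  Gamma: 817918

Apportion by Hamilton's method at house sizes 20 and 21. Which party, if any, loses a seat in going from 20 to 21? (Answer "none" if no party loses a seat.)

Alpha

At 20 seats: Eta 6, Alpha 3, Gamma 11.
At 21 seats: Eta 7, Alpha 2, Gamma 12.
Alpha drops from 3 to 2.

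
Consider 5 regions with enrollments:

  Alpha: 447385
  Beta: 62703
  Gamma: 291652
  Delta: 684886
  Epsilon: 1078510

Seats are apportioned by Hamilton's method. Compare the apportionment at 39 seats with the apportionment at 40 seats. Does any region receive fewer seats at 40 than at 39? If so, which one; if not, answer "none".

Gamma

At 39 seats: Alpha 7, Beta 1, Gamma 5, Delta 10, Epsilon 16.
At 40 seats: Alpha 7, Beta 1, Gamma 4, Delta 11, Epsilon 17.
Gamma drops from 5 to 4.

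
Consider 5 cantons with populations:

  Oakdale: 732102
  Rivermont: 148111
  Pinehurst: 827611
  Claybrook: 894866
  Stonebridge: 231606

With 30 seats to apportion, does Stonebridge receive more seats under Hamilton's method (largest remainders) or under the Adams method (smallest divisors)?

Hamilton: Oakdale 8, Rivermont 2, Pinehurst 9, Claybrook 9, Stonebridge 2.
Adams: Oakdale 8, Rivermont 2, Pinehurst 8, Claybrook 9, Stonebridge 3.
Stonebridge gets 2 under Hamilton and 3 under Adams.

Adams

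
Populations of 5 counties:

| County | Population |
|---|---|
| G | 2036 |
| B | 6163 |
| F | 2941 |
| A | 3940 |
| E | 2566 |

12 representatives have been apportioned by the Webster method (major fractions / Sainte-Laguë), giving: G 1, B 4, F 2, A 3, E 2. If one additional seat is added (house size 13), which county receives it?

B

Priority for the next seat is population ÷ (current seats + 0.5).
Priorities: G 1357.333, B 1369.556, F 1176.400, A 1125.714, E 1026.400.
Highest priority: B.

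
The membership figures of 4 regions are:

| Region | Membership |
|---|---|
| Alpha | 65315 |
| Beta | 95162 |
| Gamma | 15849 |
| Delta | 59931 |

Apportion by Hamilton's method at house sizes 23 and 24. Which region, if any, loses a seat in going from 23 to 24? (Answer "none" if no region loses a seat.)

Gamma

At 23 seats: Alpha 6, Beta 9, Gamma 2, Delta 6.
At 24 seats: Alpha 7, Beta 10, Gamma 1, Delta 6.
Gamma drops from 2 to 1.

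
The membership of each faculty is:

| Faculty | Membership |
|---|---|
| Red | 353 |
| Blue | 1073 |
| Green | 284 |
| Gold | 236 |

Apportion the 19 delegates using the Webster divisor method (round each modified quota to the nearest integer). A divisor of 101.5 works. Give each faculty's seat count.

With modified divisor 101.5: modified quotas Red 3.478, Blue 10.571, Green 2.798, Gold 2.325.
Rounding to the nearest integer: Red 3, Blue 11, Green 3, Gold 2 (total 19).

Red=3; Blue=11; Green=3; Gold=2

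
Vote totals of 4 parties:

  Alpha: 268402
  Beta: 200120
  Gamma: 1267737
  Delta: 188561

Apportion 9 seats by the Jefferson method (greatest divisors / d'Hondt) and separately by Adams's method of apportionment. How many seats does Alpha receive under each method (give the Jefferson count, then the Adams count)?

Jefferson: Alpha 1, Beta 1, Gamma 6, Delta 1.
Adams: Alpha 2, Beta 1, Gamma 5, Delta 1.
Alpha gets 1 under Jefferson and 2 under Adams.

1 and 2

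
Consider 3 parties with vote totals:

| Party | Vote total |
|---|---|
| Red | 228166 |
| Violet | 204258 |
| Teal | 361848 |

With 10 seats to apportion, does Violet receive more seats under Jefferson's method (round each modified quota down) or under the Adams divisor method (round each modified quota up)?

Adams

Jefferson: Red 3, Violet 2, Teal 5.
Adams: Red 3, Violet 3, Teal 4.
Violet gets 2 under Jefferson and 3 under Adams.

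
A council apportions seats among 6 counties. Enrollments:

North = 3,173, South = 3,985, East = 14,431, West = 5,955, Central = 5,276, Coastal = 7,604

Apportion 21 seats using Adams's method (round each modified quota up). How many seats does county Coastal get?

Standard divisor 40424/21 ≈ 1924.952; standard quotas: North 1.648, South 2.070, East 7.497, West 3.094, Central 2.741, Coastal 3.950.
Rounding up gives 2, 3, 8, 4, 3, 4 = 24 seats, so the divisor must be adjusted.
With modified divisor 2200: modified quotas North 1.442, South 1.811, East 6.560, West 2.707, Central 2.398, Coastal 3.456.
Rounding up: North 2, South 2, East 7, West 3, Central 3, Coastal 4 (total 21).
Coastal receives 4.

4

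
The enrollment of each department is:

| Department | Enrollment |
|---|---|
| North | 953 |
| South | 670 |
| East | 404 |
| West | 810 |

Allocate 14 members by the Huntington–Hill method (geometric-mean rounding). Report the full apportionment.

With divisor 203: modified quotas North 4.695, South 3.300, East 1.990, West 3.990.
Geometric-mean thresholds: North √(4·5)=4.472, South √(3·4)=3.464, East √(1·2)=1.414, West √(3·4)=3.464.
Each quota rounded against its threshold gives North 5, South 3, East 2, West 4 (total 14).

North=5; South=3; East=2; West=4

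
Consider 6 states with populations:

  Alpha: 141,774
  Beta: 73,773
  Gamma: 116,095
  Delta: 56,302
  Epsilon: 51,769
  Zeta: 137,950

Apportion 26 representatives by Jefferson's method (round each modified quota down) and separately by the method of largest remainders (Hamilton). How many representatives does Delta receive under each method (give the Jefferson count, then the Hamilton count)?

Jefferson: Alpha 7, Beta 3, Gamma 5, Delta 2, Epsilon 2, Zeta 7.
Hamilton: Alpha 7, Beta 3, Gamma 5, Delta 3, Epsilon 2, Zeta 6.
Delta gets 2 under Jefferson and 3 under Hamilton.

2 and 3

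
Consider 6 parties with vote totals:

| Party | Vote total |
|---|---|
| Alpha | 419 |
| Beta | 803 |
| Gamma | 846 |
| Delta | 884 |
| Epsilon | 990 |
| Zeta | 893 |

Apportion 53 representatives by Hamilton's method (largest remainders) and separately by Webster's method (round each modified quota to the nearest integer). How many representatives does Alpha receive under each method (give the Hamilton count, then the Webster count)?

Hamilton: Alpha 4, Beta 9, Gamma 9, Delta 10, Epsilon 11, Zeta 10.
Webster: Alpha 5, Beta 9, Gamma 9, Delta 9, Epsilon 11, Zeta 10.
Alpha gets 4 under Hamilton and 5 under Webster.

4 and 5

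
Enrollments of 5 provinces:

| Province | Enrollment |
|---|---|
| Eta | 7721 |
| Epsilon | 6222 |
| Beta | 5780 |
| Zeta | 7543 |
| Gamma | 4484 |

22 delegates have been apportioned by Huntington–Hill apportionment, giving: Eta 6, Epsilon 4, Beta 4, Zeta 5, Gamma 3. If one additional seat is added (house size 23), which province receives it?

Epsilon

Priority for the next seat is population ÷ (√(s·(s+1))).
Priorities: Eta 1191.376, Epsilon 1391.281, Beta 1292.447, Zeta 1377.157, Gamma 1294.419.
Highest priority: Epsilon.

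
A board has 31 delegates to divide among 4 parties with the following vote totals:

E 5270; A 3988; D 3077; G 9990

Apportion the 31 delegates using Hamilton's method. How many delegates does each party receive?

The standard divisor is 22325/31 ≈ 720.161.
Standard quotas: E 7.3178, A 5.5376, D 4.2727, G 13.8719.
Lower quotas: E 7, A 5, D 4, G 13 (sum 29, leaving 2 seats).
Remainders in descending order: G 0.8719, A 0.5376, E 0.3178, D 0.2727.
The surplus seats go to G, A.

E=7, A=6, D=4, G=14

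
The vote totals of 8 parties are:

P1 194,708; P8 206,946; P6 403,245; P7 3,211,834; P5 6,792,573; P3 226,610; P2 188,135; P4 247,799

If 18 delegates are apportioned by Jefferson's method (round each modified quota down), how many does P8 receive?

Standard divisor 11471850/18 ≈ 637325; standard quotas: P1 0.306, P8 0.325, P6 0.633, P7 5.040, P5 10.658, P3 0.356, P2 0.295, P4 0.389.
Rounding down gives 0, 0, 0, 5, 10, 0, 0, 0 = 15 seats, so the divisor must be adjusted.
With modified divisor 528900: modified quotas P1 0.368, P8 0.391, P6 0.762, P7 6.073, P5 12.843, P3 0.428, P2 0.356, P4 0.469.
Rounding down: P1 0, P8 0, P6 0, P7 6, P5 12, P3 0, P2 0, P4 0 (total 18).
P8 receives 0.

0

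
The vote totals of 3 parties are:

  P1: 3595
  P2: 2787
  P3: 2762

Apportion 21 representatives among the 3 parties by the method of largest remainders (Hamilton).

Standard divisor: 9144 ÷ 21 ≈ 435.429.
Standard quotas: P1 8.256, P2 6.401, P3 6.343.
Lower quotas: P1 8, P2 6, P3 6 (sum 20, leaving 1 seat).
Remainders in descending order: P2 0.401, P3 0.343, P1 0.256.
The surplus seat goes to P2.

P1=8; P2=7; P3=6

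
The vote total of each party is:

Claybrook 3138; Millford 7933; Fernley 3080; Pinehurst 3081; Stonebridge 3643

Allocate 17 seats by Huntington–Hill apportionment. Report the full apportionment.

Claybrook 3, Millford 6, Fernley 2, Pinehurst 3, Stonebridge 3

With divisor 1257.6: modified quotas Claybrook 2.495, Millford 6.308, Fernley 2.449, Pinehurst 2.450, Stonebridge 2.897.
Geometric-mean thresholds: Claybrook √(2·3)=2.449, Millford √(6·7)=6.481, Fernley √(2·3)=2.449, Pinehurst √(2·3)=2.449, Stonebridge √(2·3)=2.449.
Each quota rounded against its threshold gives Claybrook 3, Millford 6, Fernley 2, Pinehurst 3, Stonebridge 3 (total 17).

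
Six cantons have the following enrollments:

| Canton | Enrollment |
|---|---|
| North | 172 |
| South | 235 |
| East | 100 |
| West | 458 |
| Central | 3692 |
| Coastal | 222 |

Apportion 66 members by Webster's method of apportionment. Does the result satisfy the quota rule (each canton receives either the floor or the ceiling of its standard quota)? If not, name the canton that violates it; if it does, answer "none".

Standard quotas: North 2.327, South 3.179, East 1.353, West 6.196, Central 49.943, Coastal 3.003.
Webster allocation: North 2, South 3, East 1, West 6, Central 51, Coastal 3.
Central has quota 49.943 (lower 49, upper 50) but receives 51 — outside the quota interval.

Central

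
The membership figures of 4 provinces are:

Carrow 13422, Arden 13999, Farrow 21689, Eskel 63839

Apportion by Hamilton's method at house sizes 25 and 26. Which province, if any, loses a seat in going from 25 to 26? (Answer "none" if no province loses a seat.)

At 25 seats: Carrow 3, Arden 3, Farrow 5, Eskel 14.
At 26 seats: Carrow 3, Arden 3, Farrow 5, Eskel 15.
No province's allocation decreased.

none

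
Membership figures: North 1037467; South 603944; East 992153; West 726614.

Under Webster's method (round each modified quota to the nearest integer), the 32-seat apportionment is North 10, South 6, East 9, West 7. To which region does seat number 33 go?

East

Priority for the next seat is population ÷ (current seats + 0.5).
Priorities: North 98806.381, South 92914.462, East 104437.158, West 96881.867.
Highest priority: East.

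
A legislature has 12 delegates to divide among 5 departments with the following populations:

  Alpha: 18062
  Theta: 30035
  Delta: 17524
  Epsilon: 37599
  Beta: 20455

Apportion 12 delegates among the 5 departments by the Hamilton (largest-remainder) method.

Total 123675; standard divisor 123675/12 ≈ 10306.25.
Standard quotas: Alpha 1.7525, Theta 2.9143, Delta 1.7003, Epsilon 3.6482, Beta 1.9847.
Lower quotas: Alpha 1, Theta 2, Delta 1, Epsilon 3, Beta 1 (sum 8, leaving 4 seats).
Remainders in descending order: Beta 0.9847, Theta 0.9143, Alpha 0.7525, Delta 0.7003, Epsilon 0.6482.
Largest remainders: Beta, Theta, Alpha, Delta receive the extra seats.

Alpha: 2, Theta: 3, Delta: 2, Epsilon: 3, Beta: 2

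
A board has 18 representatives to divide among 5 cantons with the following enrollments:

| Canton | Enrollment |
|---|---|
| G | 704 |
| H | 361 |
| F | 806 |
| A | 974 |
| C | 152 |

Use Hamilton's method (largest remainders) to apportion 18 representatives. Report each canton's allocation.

Total 2997; standard divisor 2997/18 ≈ 166.5.
Standard quotas: G 4.228, H 2.168, F 4.841, A 5.850, C 0.913.
Lower quotas: G 4, H 2, F 4, A 5, C 0 (sum 15, leaving 3 seats).
Remainders in descending order: C 0.913, A 0.850, F 0.841, G 0.228, H 0.168.
The surplus seats go to C, A, F.

G=4, H=2, F=5, A=6, C=1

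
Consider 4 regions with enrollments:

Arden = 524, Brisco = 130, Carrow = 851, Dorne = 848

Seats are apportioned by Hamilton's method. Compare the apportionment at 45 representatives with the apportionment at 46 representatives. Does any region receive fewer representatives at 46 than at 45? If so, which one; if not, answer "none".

At 45 seats: Arden 10, Brisco 3, Carrow 16, Dorne 16.
At 46 seats: Arden 10, Brisco 2, Carrow 17, Dorne 17.
Brisco drops from 3 to 2.

Brisco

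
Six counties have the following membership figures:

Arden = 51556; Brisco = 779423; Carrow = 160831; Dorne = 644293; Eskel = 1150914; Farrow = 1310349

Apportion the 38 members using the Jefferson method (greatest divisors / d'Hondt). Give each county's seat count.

Arden=0, Brisco=7, Carrow=1, Dorne=6, Eskel=11, Farrow=13

Standard divisor 4097366/38 ≈ 107825.421; standard quotas: Arden 0.478, Brisco 7.229, Carrow 1.492, Dorne 5.975, Eskel 10.674, Farrow 12.153.
Rounding down gives 0, 7, 1, 5, 10, 12 = 35 seats, so the divisor must be adjusted.
With modified divisor 99100: modified quotas Arden 0.520, Brisco 7.865, Carrow 1.623, Dorne 6.501, Eskel 11.614, Farrow 13.222.
Rounding down: Arden 0, Brisco 7, Carrow 1, Dorne 6, Eskel 11, Farrow 13 (total 38).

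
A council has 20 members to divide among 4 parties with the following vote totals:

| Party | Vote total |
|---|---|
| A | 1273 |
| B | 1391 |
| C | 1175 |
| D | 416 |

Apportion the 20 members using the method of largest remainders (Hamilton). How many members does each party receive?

Total 4255; standard divisor 4255/20 ≈ 212.75.
Standard quotas: A 5.984, B 6.538, C 5.523, D 1.955.
Lower quotas: A 5, B 6, C 5, D 1 (sum 17, leaving 3 seats).
Remainders in descending order: A 0.984, D 0.955, B 0.538, C 0.523.
Largest remainders: A, D, B receive the extra seats.

A: 6, B: 7, C: 5, D: 2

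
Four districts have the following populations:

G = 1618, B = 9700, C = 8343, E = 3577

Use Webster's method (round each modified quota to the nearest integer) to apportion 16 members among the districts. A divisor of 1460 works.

With modified divisor 1460: modified quotas G 1.108, B 6.644, C 5.714, E 2.450.
Rounding to the nearest integer: G 1, B 7, C 6, E 2 (total 16).

G=1, B=7, C=6, E=2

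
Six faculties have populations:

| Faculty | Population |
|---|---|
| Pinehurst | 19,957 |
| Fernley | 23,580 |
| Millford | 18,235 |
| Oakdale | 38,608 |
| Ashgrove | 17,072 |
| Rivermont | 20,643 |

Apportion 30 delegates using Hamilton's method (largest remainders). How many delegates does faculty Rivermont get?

5

Total 138095; standard divisor 138095/30 ≈ 4603.167.
Standard quotas: Pinehurst 4.3355, Fernley 5.1226, Millford 3.9614, Oakdale 8.3873, Ashgrove 3.7088, Rivermont 4.4845.
Lower quotas: Pinehurst 4, Fernley 5, Millford 3, Oakdale 8, Ashgrove 3, Rivermont 4 (sum 27, leaving 3 seats).
Remainders in descending order: Millford 0.9614, Ashgrove 0.7088, Rivermont 0.4845, Oakdale 0.3873, Pinehurst 0.3355, Fernley 0.1226.
Largest remainders: Millford, Ashgrove, Rivermont receive the extra seats.
Rivermont receives 5.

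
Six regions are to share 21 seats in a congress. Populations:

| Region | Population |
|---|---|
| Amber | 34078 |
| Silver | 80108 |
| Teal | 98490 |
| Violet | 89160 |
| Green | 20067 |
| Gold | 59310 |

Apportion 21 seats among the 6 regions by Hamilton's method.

Total 381213; standard divisor 381213/21 = 18153.
Standard quotas: Amber 1.8773, Silver 4.4129, Teal 5.4255, Violet 4.9116, Green 1.1054, Gold 3.2672.
Lower quotas: Amber 1, Silver 4, Teal 5, Violet 4, Green 1, Gold 3 (sum 18, leaving 3 seats).
Remainders in descending order: Violet 0.9116, Amber 0.8773, Teal 0.4255, Silver 0.4129, Gold 0.2672, Green 0.1054.
Largest remainders: Violet, Amber, Teal receive the extra seats.

Amber=2, Silver=4, Teal=6, Violet=5, Green=1, Gold=3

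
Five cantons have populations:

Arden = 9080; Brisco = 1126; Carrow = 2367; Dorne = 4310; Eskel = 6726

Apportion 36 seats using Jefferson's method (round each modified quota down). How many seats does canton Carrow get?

Standard divisor 23609/36 ≈ 655.806; standard quotas: Arden 13.846, Brisco 1.717, Carrow 3.609, Dorne 6.572, Eskel 10.256.
Rounding down gives 13, 1, 3, 6, 10 = 33 seats, so the divisor must be adjusted.
With modified divisor 610: modified quotas Arden 14.885, Brisco 1.846, Carrow 3.880, Dorne 7.066, Eskel 11.026.
Rounding down: Arden 14, Brisco 1, Carrow 3, Dorne 7, Eskel 11 (total 36).
Carrow receives 3.

3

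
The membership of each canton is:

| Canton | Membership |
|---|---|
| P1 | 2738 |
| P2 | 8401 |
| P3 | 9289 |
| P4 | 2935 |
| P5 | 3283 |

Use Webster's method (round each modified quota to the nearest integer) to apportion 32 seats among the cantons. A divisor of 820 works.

P1=3, P2=10, P3=11, P4=4, P5=4

With modified divisor 820: modified quotas P1 3.339, P2 10.245, P3 11.328, P4 3.579, P5 4.004.
Rounding to the nearest integer: P1 3, P2 10, P3 11, P4 4, P5 4 (total 32).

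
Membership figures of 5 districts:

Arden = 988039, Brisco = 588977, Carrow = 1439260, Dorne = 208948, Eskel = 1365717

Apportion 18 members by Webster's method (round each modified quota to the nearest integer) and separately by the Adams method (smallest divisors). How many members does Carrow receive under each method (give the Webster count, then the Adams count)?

Webster: Arden 4, Brisco 2, Carrow 6, Dorne 1, Eskel 5.
Adams: Arden 4, Brisco 3, Carrow 5, Dorne 1, Eskel 5.
Carrow gets 6 under Webster and 5 under Adams.

6 and 5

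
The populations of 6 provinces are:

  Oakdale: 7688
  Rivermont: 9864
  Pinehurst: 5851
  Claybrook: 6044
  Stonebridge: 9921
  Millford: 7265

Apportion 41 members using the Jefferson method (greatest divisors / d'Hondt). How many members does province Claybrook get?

5

Standard divisor 46633/41 ≈ 1137.39; standard quotas: Oakdale 6.759, Rivermont 8.672, Pinehurst 5.144, Claybrook 5.314, Stonebridge 8.723, Millford 6.387.
Rounding down gives 6, 8, 5, 5, 8, 6 = 38 seats, so the divisor must be adjusted.
With modified divisor 1070: modified quotas Oakdale 7.185, Rivermont 9.219, Pinehurst 5.468, Claybrook 5.649, Stonebridge 9.272, Millford 6.790.
Rounding down: Oakdale 7, Rivermont 9, Pinehurst 5, Claybrook 5, Stonebridge 9, Millford 6 (total 41).
Claybrook receives 5.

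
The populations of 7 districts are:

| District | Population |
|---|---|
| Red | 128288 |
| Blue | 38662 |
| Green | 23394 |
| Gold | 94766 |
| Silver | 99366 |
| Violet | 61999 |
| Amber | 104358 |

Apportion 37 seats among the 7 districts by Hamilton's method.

Red=9; Blue=3; Green=1; Gold=6; Silver=7; Violet=4; Amber=7

Total 550833; standard divisor 550833/37 ≈ 14887.378.
Standard quotas: Red 8.6172, Blue 2.5970, Green 1.5714, Gold 6.3655, Silver 6.6745, Violet 4.1645, Amber 7.0098.
Lower quotas: Red 8, Blue 2, Green 1, Gold 6, Silver 6, Violet 4, Amber 7 (sum 34, leaving 3 seats).
Remainders in descending order: Silver 0.6745, Red 0.6172, Blue 0.5970, Green 0.5714, Gold 0.3655, Violet 0.1645, Amber 0.0098.
Largest remainders: Silver, Red, Blue receive the extra seats.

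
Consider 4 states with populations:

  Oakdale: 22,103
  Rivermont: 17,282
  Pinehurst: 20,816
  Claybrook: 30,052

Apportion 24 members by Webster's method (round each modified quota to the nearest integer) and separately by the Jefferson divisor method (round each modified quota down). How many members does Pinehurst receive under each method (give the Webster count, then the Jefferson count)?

Webster: Oakdale 6, Rivermont 5, Pinehurst 5, Claybrook 8.
Jefferson: Oakdale 6, Rivermont 4, Pinehurst 6, Claybrook 8.
Pinehurst gets 5 under Webster and 6 under Jefferson.

5 and 6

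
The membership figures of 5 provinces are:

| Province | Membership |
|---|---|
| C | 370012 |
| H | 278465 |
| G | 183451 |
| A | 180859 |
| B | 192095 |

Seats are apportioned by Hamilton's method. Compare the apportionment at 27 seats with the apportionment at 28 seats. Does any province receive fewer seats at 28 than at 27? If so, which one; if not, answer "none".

B

At 27 seats: C 8, H 6, G 4, A 4, B 5.
At 28 seats: C 9, H 7, G 4, A 4, B 4.
B drops from 5 to 4.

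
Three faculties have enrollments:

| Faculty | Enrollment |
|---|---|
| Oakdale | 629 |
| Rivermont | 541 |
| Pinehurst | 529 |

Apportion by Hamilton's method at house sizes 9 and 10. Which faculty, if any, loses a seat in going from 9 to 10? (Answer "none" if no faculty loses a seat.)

At 9 seats: Oakdale 3, Rivermont 3, Pinehurst 3.
At 10 seats: Oakdale 4, Rivermont 3, Pinehurst 3.
No faculty's allocation decreased.

none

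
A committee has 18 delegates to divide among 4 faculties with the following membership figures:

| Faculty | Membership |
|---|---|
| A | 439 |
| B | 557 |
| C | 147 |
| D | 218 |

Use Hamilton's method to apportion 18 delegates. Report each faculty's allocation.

A=6; B=7; C=2; D=3

Total 1361; standard divisor 1361/18 ≈ 75.611.
Standard quotas: A 5.806, B 7.367, C 1.944, D 2.883.
Lower quotas: A 5, B 7, C 1, D 2 (sum 15, leaving 3 seats).
Remainders in descending order: C 0.944, D 0.883, A 0.806, B 0.367.
Largest remainders: C, D, A receive the extra seats.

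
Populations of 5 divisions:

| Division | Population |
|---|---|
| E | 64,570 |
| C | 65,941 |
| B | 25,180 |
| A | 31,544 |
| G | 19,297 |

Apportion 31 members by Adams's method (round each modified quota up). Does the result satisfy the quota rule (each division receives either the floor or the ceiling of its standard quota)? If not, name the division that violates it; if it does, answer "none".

none

Standard quotas: E 9.692, C 9.898, B 3.779, A 4.735, G 2.896.
Adams allocation: E 9, C 10, B 4, A 5, G 3.
Every allocation lies between the lower and upper quota.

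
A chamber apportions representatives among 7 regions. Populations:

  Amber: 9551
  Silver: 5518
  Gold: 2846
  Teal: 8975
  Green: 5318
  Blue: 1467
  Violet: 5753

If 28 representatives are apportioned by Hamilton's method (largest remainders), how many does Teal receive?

Total 39428; standard divisor 39428/28 ≈ 1408.143.
Standard quotas: Amber 6.7827, Silver 3.9186, Gold 2.0211, Teal 6.3736, Green 3.7766, Blue 1.0418, Violet 4.0855.
Lower quotas: Amber 6, Silver 3, Gold 2, Teal 6, Green 3, Blue 1, Violet 4 (sum 25, leaving 3 seats).
Remainders in descending order: Silver 0.9186, Amber 0.7827, Green 0.7766, Teal 0.3736, Violet 0.0855, Blue 0.0418, Gold 0.0211.
The surplus seats go to Silver, Amber, Green.
Teal receives 6.

6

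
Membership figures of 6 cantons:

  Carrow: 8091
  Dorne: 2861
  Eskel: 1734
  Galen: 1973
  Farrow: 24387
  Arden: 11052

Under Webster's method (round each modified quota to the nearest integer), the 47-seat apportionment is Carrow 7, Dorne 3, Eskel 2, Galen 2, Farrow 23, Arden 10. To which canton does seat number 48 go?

Priority for the next seat is population ÷ (current seats + 0.5).
Priorities: Carrow 1078.800, Dorne 817.429, Eskel 693.600, Galen 789.200, Farrow 1037.745, Arden 1052.571.
Highest priority: Carrow.

Carrow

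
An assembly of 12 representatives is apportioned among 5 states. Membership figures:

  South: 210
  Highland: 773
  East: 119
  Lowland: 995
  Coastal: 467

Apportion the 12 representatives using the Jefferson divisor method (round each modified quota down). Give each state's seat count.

South 1, Highland 4, East 0, Lowland 5, Coastal 2

Standard divisor 2564/12 ≈ 213.667; standard quotas: South 0.983, Highland 3.618, East 0.557, Lowland 4.657, Coastal 2.186.
Rounding down gives 0, 3, 0, 4, 2 = 9 seats, so the divisor must be adjusted.
With modified divisor 180: modified quotas South 1.167, Highland 4.294, East 0.661, Lowland 5.528, Coastal 2.594.
Rounding down: South 1, Highland 4, East 0, Lowland 5, Coastal 2 (total 12).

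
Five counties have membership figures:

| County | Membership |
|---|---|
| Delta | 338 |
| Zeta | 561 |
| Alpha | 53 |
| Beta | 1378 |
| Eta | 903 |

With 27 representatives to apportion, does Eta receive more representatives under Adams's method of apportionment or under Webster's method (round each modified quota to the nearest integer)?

Adams: Delta 3, Zeta 5, Alpha 1, Beta 11, Eta 7.
Webster: Delta 3, Zeta 5, Alpha 0, Beta 11, Eta 8.
Eta gets 7 under Adams and 8 under Webster.

Webster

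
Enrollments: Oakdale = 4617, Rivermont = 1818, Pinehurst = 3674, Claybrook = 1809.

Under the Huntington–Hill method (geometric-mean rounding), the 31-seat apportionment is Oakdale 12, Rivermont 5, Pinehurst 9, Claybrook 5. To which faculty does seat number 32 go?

Pinehurst

Priority for the next seat is population ÷ (√(s·(s+1))).
Priorities: Oakdale 369.656, Rivermont 331.920, Pinehurst 387.274, Claybrook 330.277.
Highest priority: Pinehurst.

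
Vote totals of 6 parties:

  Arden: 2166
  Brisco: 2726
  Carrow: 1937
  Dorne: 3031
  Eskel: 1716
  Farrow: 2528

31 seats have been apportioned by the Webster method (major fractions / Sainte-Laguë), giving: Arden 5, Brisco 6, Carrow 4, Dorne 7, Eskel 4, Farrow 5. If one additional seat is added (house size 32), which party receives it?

Farrow

Priority for the next seat is population ÷ (current seats + 0.5).
Priorities: Arden 393.818, Brisco 419.385, Carrow 430.444, Dorne 404.133, Eskel 381.333, Farrow 459.636.
Highest priority: Farrow.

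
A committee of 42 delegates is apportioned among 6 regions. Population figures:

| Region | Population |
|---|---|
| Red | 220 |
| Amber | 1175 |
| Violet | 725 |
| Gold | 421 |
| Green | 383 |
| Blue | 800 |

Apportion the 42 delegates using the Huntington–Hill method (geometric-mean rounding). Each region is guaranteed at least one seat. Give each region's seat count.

With divisor 88: modified quotas Red 2.500, Amber 13.352, Violet 8.239, Gold 4.784, Green 4.352, Blue 9.091.
Geometric-mean thresholds: Red √(2·3)=2.449, Amber √(13·14)=13.491, Violet √(8·9)=8.485, Gold √(4·5)=4.472, Green √(4·5)=4.472, Blue √(9·10)=9.487.
Each quota rounded against its threshold gives Red 3, Amber 13, Violet 8, Gold 5, Green 4, Blue 9 (total 42).

Red: 3, Amber: 13, Violet: 8, Gold: 5, Green: 4, Blue: 9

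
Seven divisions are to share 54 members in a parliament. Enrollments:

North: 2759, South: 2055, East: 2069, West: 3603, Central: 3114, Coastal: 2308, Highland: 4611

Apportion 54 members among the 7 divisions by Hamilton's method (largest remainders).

Standard divisor: 20519 ÷ 54 ≈ 379.981.
Standard quotas: North 7.261, South 5.408, East 5.445, West 9.482, Central 8.195, Coastal 6.074, Highland 12.135.
Lower quotas: North 7, South 5, East 5, West 9, Central 8, Coastal 6, Highland 12 (sum 52, leaving 2 seats).
Remainders in descending order: West 0.482, East 0.445, South 0.408, North 0.261, Central 0.195, Highland 0.135, Coastal 0.074.
Largest remainders: West, East receive the extra seats.

North=7; South=5; East=6; West=10; Central=8; Coastal=6; Highland=12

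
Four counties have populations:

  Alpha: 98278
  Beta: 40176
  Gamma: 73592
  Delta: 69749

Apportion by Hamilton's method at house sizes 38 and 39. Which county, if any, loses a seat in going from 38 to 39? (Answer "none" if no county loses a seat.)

At 38 seats: Alpha 13, Beta 6, Gamma 10, Delta 9.
At 39 seats: Alpha 14, Beta 5, Gamma 10, Delta 10.
Beta drops from 6 to 5.

Beta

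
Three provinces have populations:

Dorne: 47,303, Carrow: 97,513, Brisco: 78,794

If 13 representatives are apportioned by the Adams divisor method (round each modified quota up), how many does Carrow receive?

5

Standard divisor 223610/13 ≈ 17200.769; standard quotas: Dorne 2.750, Carrow 5.669, Brisco 4.581.
Rounding up gives 3, 6, 5 = 14 seats, so the divisor must be adjusted.
With modified divisor 19600: modified quotas Dorne 2.413, Carrow 4.975, Brisco 4.020.
Rounding up: Dorne 3, Carrow 5, Brisco 5 (total 13).
Carrow receives 5.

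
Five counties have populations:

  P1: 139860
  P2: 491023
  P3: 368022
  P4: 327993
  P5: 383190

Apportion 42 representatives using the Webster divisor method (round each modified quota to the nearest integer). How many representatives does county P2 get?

12

Standard divisor 1710088/42 ≈ 40716.381; standard quotas: P1 3.435, P2 12.060, P3 9.039, P4 8.056, P5 9.411.
Rounding to the nearest integer gives 3, 12, 9, 8, 9 = 41 seats, so the divisor must be adjusted.
With modified divisor 40223.1: modified quotas P1 3.477, P2 12.208, P3 9.150, P4 8.154, P5 9.527.
Rounding to the nearest integer: P1 3, P2 12, P3 9, P4 8, P5 10 (total 42).
P2 receives 12.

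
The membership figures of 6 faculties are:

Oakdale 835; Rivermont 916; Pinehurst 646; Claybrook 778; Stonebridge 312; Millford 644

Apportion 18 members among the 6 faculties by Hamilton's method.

Oakdale=4, Rivermont=4, Pinehurst=3, Claybrook=3, Stonebridge=1, Millford=3

The standard divisor is 4131/18 ≈ 229.5.
Standard quotas: Oakdale 3.638, Rivermont 3.991, Pinehurst 2.815, Claybrook 3.390, Stonebridge 1.359, Millford 2.806.
Lower quotas: Oakdale 3, Rivermont 3, Pinehurst 2, Claybrook 3, Stonebridge 1, Millford 2 (sum 14, leaving 4 seats).
Remainders in descending order: Rivermont 0.991, Pinehurst 0.815, Millford 0.806, Oakdale 0.638, Claybrook 0.390, Stonebridge 0.359.
The surplus seats go to Rivermont, Pinehurst, Millford, Oakdale.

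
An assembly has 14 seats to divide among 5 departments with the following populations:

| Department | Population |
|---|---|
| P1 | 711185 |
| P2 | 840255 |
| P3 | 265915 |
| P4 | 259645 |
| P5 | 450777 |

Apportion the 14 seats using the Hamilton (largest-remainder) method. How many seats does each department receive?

P1=4; P2=5; P3=1; P4=1; P5=3

Standard divisor: 2527777 ÷ 14 ≈ 180555.5.
Standard quotas: P1 3.9389, P2 4.6537, P3 1.4728, P4 1.4380, P5 2.4966.
Lower quotas: P1 3, P2 4, P3 1, P4 1, P5 2 (sum 11, leaving 3 seats).
Remainders in descending order: P1 0.9389, P2 0.6537, P5 0.4966, P3 0.4728, P4 0.4380.
The surplus seats go to P1, P2, P5.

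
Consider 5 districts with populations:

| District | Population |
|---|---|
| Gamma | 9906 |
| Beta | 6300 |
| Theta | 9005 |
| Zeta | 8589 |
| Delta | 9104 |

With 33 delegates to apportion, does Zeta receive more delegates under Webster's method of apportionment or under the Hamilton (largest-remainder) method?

Webster: Gamma 7, Beta 5, Theta 7, Zeta 7, Delta 7.
Hamilton: Gamma 8, Beta 5, Theta 7, Zeta 6, Delta 7.
Zeta gets 7 under Webster and 6 under Hamilton.

Webster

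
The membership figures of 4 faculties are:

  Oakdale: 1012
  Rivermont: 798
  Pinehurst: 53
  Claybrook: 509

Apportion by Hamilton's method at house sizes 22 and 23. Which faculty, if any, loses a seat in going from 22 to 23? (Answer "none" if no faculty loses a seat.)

Pinehurst

At 22 seats: Oakdale 9, Rivermont 7, Pinehurst 1, Claybrook 5.
At 23 seats: Oakdale 10, Rivermont 8, Pinehurst 0, Claybrook 5.
Pinehurst drops from 1 to 0.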